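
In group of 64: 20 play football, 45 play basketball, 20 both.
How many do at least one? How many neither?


|A∪B| = 20+45-20 = 45
Neither = 64-45 = 19

At least one: 45; Neither: 19


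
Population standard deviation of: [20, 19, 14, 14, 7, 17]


Mean = 91/6
  (20-91/6)²=841/36
  (19-91/6)²=529/36
  (14-91/6)²=49/36
  (14-91/6)²=49/36
  (7-91/6)²=2401/36
  (17-91/6)²=121/36
Σ(x-μ)² = 665/6
σ² = (665/6)/6 = 665/36

σ = √(665/36) ≈ 4.2979


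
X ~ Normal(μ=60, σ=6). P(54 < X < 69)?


z₁=(54-60)/6=-1.0, z₂=(69-60)/6=1.5
P = Φ(1.5) - Φ(-1.0) = 0.933193 - 0.158655 = 0.774538 ≈ 0.7745

P(54 < X < 69) ≈ 0.7745


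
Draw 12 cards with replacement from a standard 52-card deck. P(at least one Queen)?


P(not a Queen) = 48/52 = 12/13
P(none in 12 draws) = (12/13)^12 = 8916100448256/23298085122481
P(≥1 Queen) = 1 - 8916100448256/23298085122481 = 14381984674225/23298085122481

P = 14381984674225/23298085122481 ≈ 61.73%


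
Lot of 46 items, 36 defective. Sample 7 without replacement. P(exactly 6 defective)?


Hypergeometric: C(36,6)×C(10,1)/C(46,7)
= 1947792×10/53524680 = 14756/40549

P(X=6) = 14756/40549 ≈ 36.39%


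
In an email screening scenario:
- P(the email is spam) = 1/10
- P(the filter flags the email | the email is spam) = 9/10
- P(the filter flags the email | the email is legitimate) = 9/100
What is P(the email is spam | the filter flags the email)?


Using Bayes' theorem:
P(A|B) = P(B|A)·P(A) / P(B)

P(the filter flags the email) = 9/10 × 1/10 + 9/100 × 9/10
= 9/100 + 81/1000 = 171/1000

P(the email is spam|the filter flags the email) = (9/100) / (171/1000) = 10/19

P(the email is spam|the filter flags the email) = 10/19 ≈ 52.63%


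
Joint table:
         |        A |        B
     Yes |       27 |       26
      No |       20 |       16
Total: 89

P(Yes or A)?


P(Yes∨A) = P(Yes) + P(A) - P(Yes∧A)
= (53 + 47 - 27)/89 = 73/89

P = 73/89 ≈ 82.02%


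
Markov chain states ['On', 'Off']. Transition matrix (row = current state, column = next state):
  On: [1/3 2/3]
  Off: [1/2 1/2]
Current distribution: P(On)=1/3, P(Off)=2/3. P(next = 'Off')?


P(next=Off) = Σᵢ P(now=i)×P(i→Off)
= 1/3×2/3 + 2/3×1/2
= 2/9 + 1/3 = 5/9

P = 5/9 ≈ 0.5556


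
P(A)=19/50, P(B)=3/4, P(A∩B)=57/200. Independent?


P(A)×P(B) = 57/200
P(A∩B) = 57/200
Equal ✓ → Independent

Yes, independent


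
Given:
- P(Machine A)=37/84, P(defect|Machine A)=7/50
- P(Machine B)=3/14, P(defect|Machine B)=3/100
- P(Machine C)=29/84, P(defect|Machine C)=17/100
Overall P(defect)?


P(B) = Σ P(B|Aᵢ)×P(Aᵢ)
  7/50×37/84 = 37/600
  3/100×3/14 = 9/1400
  17/100×29/84 = 493/8400
Sum = 71/560

P(defect) = 71/560 ≈ 12.68%


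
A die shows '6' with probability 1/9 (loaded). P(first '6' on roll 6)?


Geometric: P(X=6) = (1-p)^(k-1)×p = (8/9)^5×1/9 = 32768/531441

P(X=6) = 32768/531441 ≈ 6.17%


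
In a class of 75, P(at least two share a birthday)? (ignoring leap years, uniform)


P(all different) = Π(365-i)/365 for i=0..74
= 0.000280
P(match) = 1 - 0.000280 = 0.999720

P ≈ 0.9997 ≈ 99.97%


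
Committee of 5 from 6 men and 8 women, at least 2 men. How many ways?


Count by #men:
  2M,3W: C(6,2)×C(8,3)=840
  3M,2W: C(6,3)×C(8,2)=560
  4M,1W: C(6,4)×C(8,1)=120
  5M,0W: C(6,5)×C(8,0)=6
Total = 1526

1526


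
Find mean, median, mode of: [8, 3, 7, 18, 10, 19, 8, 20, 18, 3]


Sorted: [3, 3, 7, 8, 8, 10, 18, 18, 19, 20]
Mean = 114/10 = 57/5
Median = 9
Freq: {8: 2, 3: 2, 7: 1, 18: 2, 10: 1, 19: 1, 20: 1}
Mode: [3, 8, 18]

Mean=57/5, Median=9, Mode=[3, 8, 18]


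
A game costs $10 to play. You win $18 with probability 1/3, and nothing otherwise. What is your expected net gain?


E[gain] = (18-10)×1/3 + (-10)×2/3
= 8/3 - 20/3 = -4

Expected net gain = $-4 ≈ $-4.00


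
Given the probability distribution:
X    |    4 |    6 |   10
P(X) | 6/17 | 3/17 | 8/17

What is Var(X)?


E[X] = 122/17
E[X²] = 1004/17
Var(X) = E[X²] - (E[X])² = 1004/17 - 14884/289 = 2184/289

Var(X) = 2184/289 ≈ 7.5571


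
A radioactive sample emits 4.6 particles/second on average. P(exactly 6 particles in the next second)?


Poisson(λ=4.6): P(X=6) = e^(-λ)×λ^k/k!
= e^(-4.6) × 4.6^6 / 6!
≈ 0.01005183574 × 9474.296896 / 720 ≈ 0.132270

P(X=6) ≈ 0.132270 ≈ 13.23%


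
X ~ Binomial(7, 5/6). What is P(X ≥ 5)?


P(X ≥ 5) = Σ P(X=i) for i=5..7
P(X=5) = 21875/93312
P(X=6) = 109375/279936
P(X=7) = 78125/279936
Sum = 3125/3456

P(X ≥ 5) = 3125/3456 ≈ 90.42%


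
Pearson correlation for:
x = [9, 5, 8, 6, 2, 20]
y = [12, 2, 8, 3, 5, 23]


n=6, Σx=50, Σy=53, Σxy=670, Σx²=610, Σy²=775
r = (6×670 - 50×53)/√((6×610 - 50²)(6×775 - 53²))
= 1370/√(1160×1841) = 1370/√2135560 ≈ 1370/1461.3555 ≈ 0.9375

r ≈ 0.9375


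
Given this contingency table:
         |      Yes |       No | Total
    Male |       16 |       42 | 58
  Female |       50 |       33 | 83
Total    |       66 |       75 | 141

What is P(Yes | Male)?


P(Yes | Male) = 16/(16+42) = 16/58 = 8/29

P(Yes|Male) = 8/29 ≈ 27.59%


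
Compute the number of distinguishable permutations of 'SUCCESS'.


Letters: 7, freq: {'S': 3, 'U': 1, 'C': 2, 'E': 1}
7!/(3!×1!×2!×1!) = 5040/12 = 420

420


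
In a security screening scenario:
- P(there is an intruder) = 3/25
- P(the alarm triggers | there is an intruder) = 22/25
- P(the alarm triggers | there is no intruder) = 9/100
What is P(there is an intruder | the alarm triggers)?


Using Bayes' theorem:
P(A|B) = P(B|A)·P(A) / P(B)

P(the alarm triggers) = 22/25 × 3/25 + 9/100 × 22/25
= 66/625 + 99/1250 = 231/1250

P(there is an intruder|the alarm triggers) = (66/625) / (231/1250) = 4/7

P(there is an intruder|the alarm triggers) = 4/7 ≈ 57.14%


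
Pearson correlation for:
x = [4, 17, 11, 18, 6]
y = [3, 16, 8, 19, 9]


n=5, Σx=56, Σy=55, Σxy=768, Σx²=786, Σy²=771
r = (5×768 - 56×55)/√((5×786 - 56²)(5×771 - 55²))
= 760/√(794×830) = 760/√659020 ≈ 760/811.8005 ≈ 0.9362

r ≈ 0.9362


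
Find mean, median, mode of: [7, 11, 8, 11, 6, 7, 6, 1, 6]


Sorted: [1, 6, 6, 6, 7, 7, 8, 11, 11]
Mean = 63/9 = 7
Median = 7
Freq: {7: 2, 11: 2, 8: 1, 6: 3, 1: 1}
Mode: [6]

Mean=7, Median=7, Mode=6


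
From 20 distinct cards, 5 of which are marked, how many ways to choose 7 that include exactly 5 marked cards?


Choose 5 of the 5 marked cards and 2 of the other 15 cards:
C(5,5)×C(15,2) = 1×105 = 105

105


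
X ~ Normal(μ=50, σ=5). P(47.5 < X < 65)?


z₁=(47.5-50)/5=-0.5, z₂=(65-50)/5=3.0
P = Φ(3.0) - Φ(-0.5) = 0.998650 - 0.308538 = 0.690112 ≈ 0.6901

P(47.5 < X < 65) ≈ 0.6901


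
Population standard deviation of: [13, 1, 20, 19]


Mean = 53/4
  (13-53/4)²=1/16
  (1-53/4)²=2401/16
  (20-53/4)²=729/16
  (19-53/4)²=529/16
Σ(x-μ)² = 915/4
σ² = (915/4)/4 = 915/16

σ = √(915/16) ≈ 7.5622


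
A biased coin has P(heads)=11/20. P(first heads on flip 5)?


Geometric: P(X=5) = (1-p)^(k-1)×p = (9/20)^4×11/20 = 72171/3200000

P(X=5) = 72171/3200000 ≈ 2.26%


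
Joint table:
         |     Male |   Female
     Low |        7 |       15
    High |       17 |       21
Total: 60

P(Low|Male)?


P(Low|Male) = 7/(7+17) = 7/24

P = 7/24 ≈ 29.17%


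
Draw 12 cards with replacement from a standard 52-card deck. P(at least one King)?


P(not a King) = 48/52 = 12/13
P(none in 12 draws) = (12/13)^12 = 8916100448256/23298085122481
P(≥1 King) = 1 - 8916100448256/23298085122481 = 14381984674225/23298085122481

P = 14381984674225/23298085122481 ≈ 61.73%


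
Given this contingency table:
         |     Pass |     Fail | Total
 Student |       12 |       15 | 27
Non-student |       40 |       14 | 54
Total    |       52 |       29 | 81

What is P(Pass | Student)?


P(Pass | Student) = 12/(12+15) = 12/27 = 4/9

P(Pass|Student) = 4/9 ≈ 44.44%


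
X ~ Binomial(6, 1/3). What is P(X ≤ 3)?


P(X ≤ 3) = Σ P(X=i) for i=0..3
P(X=0) = 64/729
P(X=1) = 64/243
P(X=2) = 80/243
P(X=3) = 160/729
Sum = 656/729

P(X ≤ 3) = 656/729 ≈ 89.99%


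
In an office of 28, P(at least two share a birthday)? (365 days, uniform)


P(all different) = Π(365-i)/365 for i=0..27
= 0.345539
P(match) = 1 - 0.345539 = 0.654461

P ≈ 0.6545 ≈ 65.45%


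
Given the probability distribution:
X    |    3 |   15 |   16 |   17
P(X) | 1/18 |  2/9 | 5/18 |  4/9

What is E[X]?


E[X] = Σ x·P(X=x)
= (3)×(1/18) + (15)×(2/9) + (16)×(5/18) + (17)×(4/9)
= 31/2

E[X] = 31/2


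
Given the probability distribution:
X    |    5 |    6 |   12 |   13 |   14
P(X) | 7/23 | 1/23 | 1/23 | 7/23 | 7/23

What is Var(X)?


E[X] = 242/23
E[X²] = 2910/23
Var(X) = E[X²] - (E[X])² = 2910/23 - 58564/529 = 8366/529

Var(X) = 8366/529 ≈ 15.8147


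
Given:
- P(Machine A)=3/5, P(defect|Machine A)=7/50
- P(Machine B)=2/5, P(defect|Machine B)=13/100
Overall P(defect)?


P(B) = Σ P(B|Aᵢ)×P(Aᵢ)
  7/50×3/5 = 21/250
  13/100×2/5 = 13/250
Sum = 17/125

P(defect) = 17/125 ≈ 13.60%


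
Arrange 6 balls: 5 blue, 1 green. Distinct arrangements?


6!/(5!×1!) = 6

6


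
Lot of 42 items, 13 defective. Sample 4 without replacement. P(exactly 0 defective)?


Hypergeometric: C(13,0)×C(29,4)/C(42,4)
= 1×23751/111930 = 87/410

P(X=0) = 87/410 ≈ 21.22%


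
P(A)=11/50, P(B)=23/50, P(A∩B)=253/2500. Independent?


P(A)×P(B) = 253/2500
P(A∩B) = 253/2500
Equal ✓ → Independent

Yes, independent


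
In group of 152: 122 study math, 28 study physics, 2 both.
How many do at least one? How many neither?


|A∪B| = 122+28-2 = 148
Neither = 152-148 = 4

At least one: 148; Neither: 4


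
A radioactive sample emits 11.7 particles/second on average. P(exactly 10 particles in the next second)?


Poisson(λ=11.7): P(X=10) = e^(-λ)×λ^k/k!
= e^(-11.7) × 11.7^10 / 10!
≈ 8.293819161e-06 × 48068283892.4 / 3628800 ≈ 0.109863

P(X=10) ≈ 0.109863 ≈ 10.99%


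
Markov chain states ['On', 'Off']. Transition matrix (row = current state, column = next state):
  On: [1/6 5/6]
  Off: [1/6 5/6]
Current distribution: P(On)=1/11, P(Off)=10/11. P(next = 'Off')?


P(next=Off) = Σᵢ P(now=i)×P(i→Off)
= 1/11×5/6 + 10/11×5/6
= 5/66 + 25/33 = 5/6

P = 5/6 ≈ 0.8333


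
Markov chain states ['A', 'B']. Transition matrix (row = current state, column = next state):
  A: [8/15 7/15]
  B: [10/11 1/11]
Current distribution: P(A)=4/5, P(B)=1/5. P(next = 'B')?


P(next=B) = Σᵢ P(now=i)×P(i→B)
= 4/5×7/15 + 1/5×1/11
= 28/75 + 1/55 = 323/825

P = 323/825 ≈ 0.3915


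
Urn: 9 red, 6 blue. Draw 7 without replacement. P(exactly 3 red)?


Hypergeometric: C(9,3)×C(6,4)/C(15,7)
= 84×15/6435 = 28/143

P(X=3) = 28/143 ≈ 19.58%


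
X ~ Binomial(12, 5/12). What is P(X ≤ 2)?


P(X ≤ 2) = Σ P(X=i) for i=0..2
P(X=0) = 13841287201/8916100448256
P(X=1) = 9886633715/743008370688
P(X=2) = 77680693475/1486016741376
Sum = 598565052631/8916100448256

P(X ≤ 2) = 598565052631/8916100448256 ≈ 6.71%


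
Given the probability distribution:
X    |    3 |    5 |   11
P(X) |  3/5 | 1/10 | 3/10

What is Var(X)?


E[X] = 28/5
E[X²] = 221/5
Var(X) = E[X²] - (E[X])² = 221/5 - 784/25 = 321/25

Var(X) = 321/25 ≈ 12.8400


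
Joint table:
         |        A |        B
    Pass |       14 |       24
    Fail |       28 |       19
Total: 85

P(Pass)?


P(Pass) = (14+24)/85 = 38/85

P(Pass) = 38/85 ≈ 44.71%


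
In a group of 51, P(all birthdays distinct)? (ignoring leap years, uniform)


P(all different) = Π(365-i)/365 for i=0..50
= (365/365)×(364/365)×...×(315/365)
= 0.025568

P ≈ 0.0256 ≈ 2.56%


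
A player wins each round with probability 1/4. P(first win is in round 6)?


Geometric: P(X=6) = (1-p)^(k-1)×p = (3/4)^5×1/4 = 243/4096

P(X=6) = 243/4096 ≈ 5.93%


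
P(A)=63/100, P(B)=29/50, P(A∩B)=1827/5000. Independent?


P(A)×P(B) = 1827/5000
P(A∩B) = 1827/5000
Equal ✓ → Independent

Yes, independent


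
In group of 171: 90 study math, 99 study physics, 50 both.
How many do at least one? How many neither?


|A∪B| = 90+99-50 = 139
Neither = 171-139 = 32

At least one: 139; Neither: 32


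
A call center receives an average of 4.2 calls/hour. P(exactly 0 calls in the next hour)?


Poisson(λ=4.2): P(X=0) = e^(-λ)×λ^k/k!
= e^(-4.2) × 4.2^0 / 0!
≈ 0.01499557682 × 1 / 1 ≈ 0.014996

P(X=0) ≈ 0.014996 ≈ 1.50%


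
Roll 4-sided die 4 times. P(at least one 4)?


P(no 4)^4 = (3/4)^4 = 81/256
P(≥1) = 1 - 81/256 = 175/256

P = 175/256 ≈ 68.36%


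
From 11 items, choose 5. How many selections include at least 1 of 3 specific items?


Complement: C(11,5) - C(8,5) = 462 - 56 = 406

406


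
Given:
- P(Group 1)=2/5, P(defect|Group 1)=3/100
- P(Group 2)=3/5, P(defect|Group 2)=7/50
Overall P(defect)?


P(B) = Σ P(B|Aᵢ)×P(Aᵢ)
  3/100×2/5 = 3/250
  7/50×3/5 = 21/250
Sum = 12/125

P(defect) = 12/125 ≈ 9.60%


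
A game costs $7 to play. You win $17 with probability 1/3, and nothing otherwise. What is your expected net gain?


E[gain] = (17-7)×1/3 + (-7)×2/3
= 10/3 - 14/3 = -4/3

Expected net gain = $-4/3 ≈ $-1.33


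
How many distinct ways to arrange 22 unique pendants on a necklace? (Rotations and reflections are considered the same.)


Free circular arrangements: rotations and reflections both identified.
(n-1)!/2 = 21!/2 = 51090942171709440000/2 = 25545471085854720000

25545471085854720000


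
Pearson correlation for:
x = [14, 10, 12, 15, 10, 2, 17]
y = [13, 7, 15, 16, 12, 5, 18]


n=7, Σx=80, Σy=86, Σxy=1108, Σx²=1058, Σy²=1192
r = (7×1108 - 80×86)/√((7×1058 - 80²)(7×1192 - 86²))
= 876/√(1006×948) = 876/√953688 ≈ 876/976.5695 ≈ 0.8970

r ≈ 0.8970


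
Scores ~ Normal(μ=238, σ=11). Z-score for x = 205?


z = (x - μ)/σ = (205 - 238)/11 = -3.0

z = -3.0


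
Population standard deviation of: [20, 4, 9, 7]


Mean = 40/4 = 10
  (20-10)²=100
  (4-10)²=36
  (9-10)²=1
  (7-10)²=9
Σ(x-μ)² = 146
σ² = 146/4 = 73/2

σ = √(73/2) ≈ 6.0415


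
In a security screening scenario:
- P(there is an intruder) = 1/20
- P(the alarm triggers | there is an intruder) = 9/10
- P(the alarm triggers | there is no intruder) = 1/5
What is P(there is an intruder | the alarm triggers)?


Using Bayes' theorem:
P(A|B) = P(B|A)·P(A) / P(B)

P(the alarm triggers) = 9/10 × 1/20 + 1/5 × 19/20
= 9/200 + 19/100 = 47/200

P(there is an intruder|the alarm triggers) = (9/200) / (47/200) = 9/47

P(there is an intruder|the alarm triggers) = 9/47 ≈ 19.15%


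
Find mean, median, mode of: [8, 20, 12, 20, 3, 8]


Sorted: [3, 8, 8, 12, 20, 20]
Mean = 71/6
Median = 10
Freq: {8: 2, 20: 2, 12: 1, 3: 1}
Mode: [8, 20]

Mean=71/6, Median=10, Mode=[8, 20]


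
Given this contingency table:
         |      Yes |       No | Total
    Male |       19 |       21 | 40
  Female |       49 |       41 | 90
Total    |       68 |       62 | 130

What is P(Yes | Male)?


P(Yes | Male) = 19/(19+21) = 19/40

P(Yes|Male) = 19/40 ≈ 47.50%


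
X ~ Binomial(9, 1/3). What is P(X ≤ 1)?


P(X ≤ 1) = Σ P(X=i) for i=0..1
P(X=0) = 512/19683
P(X=1) = 256/2187
Sum = 2816/19683

P(X ≤ 1) = 2816/19683 ≈ 14.31%


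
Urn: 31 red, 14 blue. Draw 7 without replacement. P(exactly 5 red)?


Hypergeometric: C(31,5)×C(14,2)/C(45,7)
= 169911×91/45379620 = 132153/387860

P(X=5) = 132153/387860 ≈ 34.07%


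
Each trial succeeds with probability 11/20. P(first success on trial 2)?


Geometric: P(X=2) = (1-p)^(k-1)×p = (9/20)^1×11/20 = 99/400

P(X=2) = 99/400 ≈ 24.75%


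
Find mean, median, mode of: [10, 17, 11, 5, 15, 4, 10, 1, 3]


Sorted: [1, 3, 4, 5, 10, 10, 11, 15, 17]
Mean = 76/9
Median = 10
Freq: {10: 2, 17: 1, 11: 1, 5: 1, 15: 1, 4: 1, 1: 1, 3: 1}
Mode: [10]

Mean=76/9, Median=10, Mode=10


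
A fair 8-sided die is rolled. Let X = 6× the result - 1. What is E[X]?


E[die] = (1+8)/2 = 9/2
E[X] = 6×9/2 - 1 = 26

E[X] = 26


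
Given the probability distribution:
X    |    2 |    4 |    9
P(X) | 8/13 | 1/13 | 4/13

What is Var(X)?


E[X] = 56/13
E[X²] = 372/13
Var(X) = E[X²] - (E[X])² = 372/13 - 3136/169 = 1700/169

Var(X) = 1700/169 ≈ 10.0592


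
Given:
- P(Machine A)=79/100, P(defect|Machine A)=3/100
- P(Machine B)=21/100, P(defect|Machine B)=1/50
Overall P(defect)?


P(B) = Σ P(B|Aᵢ)×P(Aᵢ)
  3/100×79/100 = 237/10000
  1/50×21/100 = 21/5000
Sum = 279/10000

P(defect) = 279/10000 ≈ 2.79%


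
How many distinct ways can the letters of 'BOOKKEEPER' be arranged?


Letters: 10, freq: {'B': 1, 'O': 2, 'K': 2, 'E': 3, 'P': 1, 'R': 1}
10!/(1!×2!×2!×3!×1!×1!) = 3628800/24 = 151200

151200


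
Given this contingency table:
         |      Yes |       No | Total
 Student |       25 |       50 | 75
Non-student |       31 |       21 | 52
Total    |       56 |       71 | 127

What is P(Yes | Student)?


P(Yes | Student) = 25/(25+50) = 25/75 = 1/3

P(Yes|Student) = 1/3 ≈ 33.33%


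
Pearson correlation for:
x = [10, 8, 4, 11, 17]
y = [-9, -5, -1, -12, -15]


n=5, Σx=50, Σy=-42, Σxy=-521, Σx²=590, Σy²=476
r = (5×(-521) - 50×(-42))/√((5×590 - 50²)(5×476 - (-42)²))
= -505/√(450×616) = -505/√277200 ≈ -505/526.4979 ≈ -0.9592

r ≈ -0.9592


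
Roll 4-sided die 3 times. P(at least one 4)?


P(no 4)^3 = (3/4)^3 = 27/64
P(≥1) = 1 - 27/64 = 37/64

P = 37/64 ≈ 57.81%


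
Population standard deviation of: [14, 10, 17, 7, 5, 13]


Mean = 66/6 = 11
  (14-11)²=9
  (10-11)²=1
  (17-11)²=36
  (7-11)²=16
  (5-11)²=36
  (13-11)²=4
Σ(x-μ)² = 102
σ² = 102/6 = 17

σ = √(17) ≈ 4.1231


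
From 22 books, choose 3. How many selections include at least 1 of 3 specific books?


Complement: C(22,3) - C(19,3) = 1540 - 969 = 571

571


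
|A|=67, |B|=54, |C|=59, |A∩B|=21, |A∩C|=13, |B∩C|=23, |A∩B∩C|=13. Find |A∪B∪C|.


|A∪B∪C| = 67+54+59-21-13-23+13 = 136

|A∪B∪C| = 136


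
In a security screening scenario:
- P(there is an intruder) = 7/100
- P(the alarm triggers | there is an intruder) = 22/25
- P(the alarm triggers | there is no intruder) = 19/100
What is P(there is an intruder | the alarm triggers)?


Using Bayes' theorem:
P(A|B) = P(B|A)·P(A) / P(B)

P(the alarm triggers) = 22/25 × 7/100 + 19/100 × 93/100
= 77/1250 + 1767/10000 = 2383/10000

P(there is an intruder|the alarm triggers) = (77/1250) / (2383/10000) = 616/2383

P(there is an intruder|the alarm triggers) = 616/2383 ≈ 25.85%


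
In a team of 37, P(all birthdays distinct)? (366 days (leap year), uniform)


P(all different) = Π(366-i)/366 for i=0..36
= (366/366)×(365/366)×...×(330/366)
= 0.152077

P ≈ 0.1521 ≈ 15.21%


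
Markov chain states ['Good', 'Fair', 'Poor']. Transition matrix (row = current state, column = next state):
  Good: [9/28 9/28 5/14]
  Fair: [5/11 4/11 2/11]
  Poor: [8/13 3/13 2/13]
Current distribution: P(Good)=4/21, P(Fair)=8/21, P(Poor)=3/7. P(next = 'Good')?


P(next=Good) = Σᵢ P(now=i)×P(i→Good)
= 4/21×9/28 + 8/21×5/11 + 3/7×8/13
= 3/49 + 40/231 + 24/91 = 10471/21021

P = 10471/21021 ≈ 0.4981


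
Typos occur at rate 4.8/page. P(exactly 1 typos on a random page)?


Poisson(λ=4.8): P(X=1) = e^(-λ)×λ^k/k!
= e^(-4.8) × 4.8^1 / 1!
≈ 0.008229747049 × 4.8 / 1 ≈ 0.039503

P(X=1) ≈ 0.039503 ≈ 3.95%


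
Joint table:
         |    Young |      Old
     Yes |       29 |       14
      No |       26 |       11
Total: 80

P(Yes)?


P(Yes) = (29+14)/80 = 43/80

P(Yes) = 43/80 ≈ 53.75%


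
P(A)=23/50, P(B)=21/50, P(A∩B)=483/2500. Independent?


P(A)×P(B) = 483/2500
P(A∩B) = 483/2500
Equal ✓ → Independent

Yes, independent


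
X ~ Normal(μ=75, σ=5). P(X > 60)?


z = (60-75)/5 = -3.0
P(X > 60) = 1 - P(Z ≤ -3.0) = 1 - 0.0013 = 0.9987

P(X > 60) ≈ 0.9987


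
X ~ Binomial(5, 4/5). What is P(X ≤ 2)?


P(X ≤ 2) = Σ P(X=i) for i=0..2
P(X=0) = 1/3125
P(X=1) = 4/625
P(X=2) = 32/625
Sum = 181/3125

P(X ≤ 2) = 181/3125 ≈ 5.79%


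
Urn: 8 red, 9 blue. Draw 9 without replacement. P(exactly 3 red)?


Hypergeometric: C(8,3)×C(9,6)/C(17,9)
= 56×84/24310 = 2352/12155

P(X=3) = 2352/12155 ≈ 19.35%


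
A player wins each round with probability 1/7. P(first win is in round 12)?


Geometric: P(X=12) = (1-p)^(k-1)×p = (6/7)^11×1/7 = 362797056/13841287201

P(X=12) = 362797056/13841287201 ≈ 2.62%


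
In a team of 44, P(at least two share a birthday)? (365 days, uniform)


P(all different) = Π(365-i)/365 for i=0..43
= 0.067115
P(match) = 1 - 0.067115 = 0.932885

P ≈ 0.9329 ≈ 93.29%


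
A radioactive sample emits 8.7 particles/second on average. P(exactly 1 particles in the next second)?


Poisson(λ=8.7): P(X=1) = e^(-λ)×λ^k/k!
= e^(-8.7) × 8.7^1 / 1!
≈ 0.000166585811 × 8.7 / 1 ≈ 0.001449

P(X=1) ≈ 0.001449 ≈ 0.14%


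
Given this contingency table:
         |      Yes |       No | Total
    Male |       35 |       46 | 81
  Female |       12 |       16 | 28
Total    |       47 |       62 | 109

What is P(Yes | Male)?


P(Yes | Male) = 35/(35+46) = 35/81

P(Yes|Male) = 35/81 ≈ 43.21%


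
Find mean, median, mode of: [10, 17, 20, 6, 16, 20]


Sorted: [6, 10, 16, 17, 20, 20]
Mean = 89/6
Median = 33/2
Freq: {10: 1, 17: 1, 20: 2, 6: 1, 16: 1}
Mode: [20]

Mean=89/6, Median=33/2, Mode=20


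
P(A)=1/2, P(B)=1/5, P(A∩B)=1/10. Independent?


P(A)×P(B) = 1/10
P(A∩B) = 1/10
Equal ✓ → Independent

Yes, independent


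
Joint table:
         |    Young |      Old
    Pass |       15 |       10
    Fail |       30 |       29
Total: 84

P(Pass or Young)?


P(Pass∨Young) = P(Pass) + P(Young) - P(Pass∧Young)
= (25 + 45 - 15)/84 = 55/84

P = 55/84 ≈ 65.48%


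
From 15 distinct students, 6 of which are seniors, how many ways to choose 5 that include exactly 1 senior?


Choose 1 of the 6 seniors and 4 of the other 9 students:
C(6,1)×C(9,4) = 6×126 = 756

756


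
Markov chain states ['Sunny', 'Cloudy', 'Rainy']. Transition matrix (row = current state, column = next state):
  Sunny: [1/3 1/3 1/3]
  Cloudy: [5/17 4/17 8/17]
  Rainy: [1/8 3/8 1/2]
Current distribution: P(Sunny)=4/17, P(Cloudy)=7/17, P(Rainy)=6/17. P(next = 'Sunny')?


P(next=Sunny) = Σᵢ P(now=i)×P(i→Sunny)
= 4/17×1/3 + 7/17×5/17 + 6/17×1/8
= 4/51 + 35/289 + 3/68 = 845/3468

P = 845/3468 ≈ 0.2437


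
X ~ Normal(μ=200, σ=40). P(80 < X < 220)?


z₁=(80-200)/40=-3.0, z₂=(220-200)/40=0.5
P = Φ(0.5) - Φ(-3.0) = 0.691462 - 0.001350 = 0.690112 ≈ 0.6901

P(80 < X < 220) ≈ 0.6901


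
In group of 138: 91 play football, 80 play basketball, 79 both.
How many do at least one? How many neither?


|A∪B| = 91+80-79 = 92
Neither = 138-92 = 46

At least one: 92; Neither: 46


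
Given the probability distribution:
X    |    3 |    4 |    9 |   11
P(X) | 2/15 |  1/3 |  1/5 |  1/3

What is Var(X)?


E[X] = 36/5
E[X²] = 946/15
Var(X) = E[X²] - (E[X])² = 946/15 - 1296/25 = 842/75

Var(X) = 842/75 ≈ 11.2267


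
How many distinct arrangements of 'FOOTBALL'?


Letters: 8, freq: {'F': 1, 'O': 2, 'T': 1, 'B': 1, 'A': 1, 'L': 2}
8!/(1!×2!×1!×1!×1!×2!) = 40320/4 = 10080

10080


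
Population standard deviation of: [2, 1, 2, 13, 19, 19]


Mean = 56/6 = 28/3
  (2-28/3)²=484/9
  (1-28/3)²=625/9
  (2-28/3)²=484/9
  (13-28/3)²=121/9
  (19-28/3)²=841/9
  (19-28/3)²=841/9
Σ(x-μ)² = 1132/3
σ² = (1132/3)/6 = 566/9

σ = √(566/9) ≈ 7.9303


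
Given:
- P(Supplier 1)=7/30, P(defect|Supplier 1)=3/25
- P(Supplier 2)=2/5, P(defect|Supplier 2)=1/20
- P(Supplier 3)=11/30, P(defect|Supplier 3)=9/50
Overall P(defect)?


P(B) = Σ P(B|Aᵢ)×P(Aᵢ)
  3/25×7/30 = 7/250
  1/20×2/5 = 1/50
  9/50×11/30 = 33/500
Sum = 57/500

P(defect) = 57/500 ≈ 11.40%


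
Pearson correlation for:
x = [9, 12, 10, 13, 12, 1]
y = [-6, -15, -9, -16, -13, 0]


n=6, Σx=57, Σy=-59, Σxy=-688, Σx²=639, Σy²=767
r = (6×(-688) - 57×(-59))/√((6×639 - 57²)(6×767 - (-59)²))
= -765/√(585×1121) = -765/√655785 ≈ -765/809.8055 ≈ -0.9447

r ≈ -0.9447


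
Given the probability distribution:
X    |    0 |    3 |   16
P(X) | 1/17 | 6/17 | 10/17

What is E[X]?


E[X] = Σ x·P(X=x)
= (0)×(1/17) + (3)×(6/17) + (16)×(10/17)
= 178/17

E[X] = 178/17


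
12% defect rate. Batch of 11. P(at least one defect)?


P(all good) = (22/25)^11 = 584318301411328/2384185791015625
P(≥1 defect) = 1799867489604297/2384185791015625

P = 1799867489604297/2384185791015625 ≈ 75.49%


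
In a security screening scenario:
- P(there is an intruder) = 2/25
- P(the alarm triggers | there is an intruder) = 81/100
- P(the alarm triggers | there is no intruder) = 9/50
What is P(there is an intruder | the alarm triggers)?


Using Bayes' theorem:
P(A|B) = P(B|A)·P(A) / P(B)

P(the alarm triggers) = 81/100 × 2/25 + 9/50 × 23/25
= 81/1250 + 207/1250 = 144/625

P(there is an intruder|the alarm triggers) = (81/1250) / (144/625) = 9/32

P(there is an intruder|the alarm triggers) = 9/32 ≈ 28.12%


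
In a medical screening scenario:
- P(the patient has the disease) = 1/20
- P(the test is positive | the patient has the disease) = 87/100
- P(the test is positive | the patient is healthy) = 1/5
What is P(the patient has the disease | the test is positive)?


Using Bayes' theorem:
P(A|B) = P(B|A)·P(A) / P(B)

P(the test is positive) = 87/100 × 1/20 + 1/5 × 19/20
= 87/2000 + 19/100 = 467/2000

P(the patient has the disease|the test is positive) = (87/2000) / (467/2000) = 87/467

P(the patient has the disease|the test is positive) = 87/467 ≈ 18.63%


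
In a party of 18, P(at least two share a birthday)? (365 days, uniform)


P(all different) = Π(365-i)/365 for i=0..17
= 0.653089
P(match) = 1 - 0.653089 = 0.346911

P ≈ 0.3469 ≈ 34.69%


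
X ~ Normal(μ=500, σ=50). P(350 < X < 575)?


z₁=(350-500)/50=-3.0, z₂=(575-500)/50=1.5
P = Φ(1.5) - Φ(-3.0) = 0.933193 - 0.001350 = 0.931843 ≈ 0.9318

P(350 < X < 575) ≈ 0.9318


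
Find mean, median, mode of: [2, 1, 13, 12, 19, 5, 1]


Sorted: [1, 1, 2, 5, 12, 13, 19]
Mean = 53/7
Median = 5
Freq: {2: 1, 1: 2, 13: 1, 12: 1, 19: 1, 5: 1}
Mode: [1]

Mean=53/7, Median=5, Mode=1


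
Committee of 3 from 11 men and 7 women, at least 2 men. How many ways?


Count by #men:
  2M,1W: C(11,2)×C(7,1)=385
  3M,0W: C(11,3)×C(7,0)=165
Total = 550

550


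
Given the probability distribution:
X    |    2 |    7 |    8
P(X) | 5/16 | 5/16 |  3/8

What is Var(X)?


E[X] = 93/16
E[X²] = 649/16
Var(X) = E[X²] - (E[X])² = 649/16 - 8649/256 = 1735/256

Var(X) = 1735/256 ≈ 6.7773


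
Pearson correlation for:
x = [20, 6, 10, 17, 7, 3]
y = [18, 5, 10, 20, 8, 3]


n=6, Σx=63, Σy=64, Σxy=895, Σx²=883, Σy²=922
r = (6×895 - 63×64)/√((6×883 - 63²)(6×922 - 64²))
= 1338/√(1329×1436) = 1338/√1908444 ≈ 1338/1381.4644 ≈ 0.9685

r ≈ 0.9685


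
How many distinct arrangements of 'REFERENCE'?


Letters: 9, freq: {'R': 2, 'E': 4, 'F': 1, 'N': 1, 'C': 1}
9!/(2!×4!×1!×1!×1!) = 362880/48 = 7560

7560


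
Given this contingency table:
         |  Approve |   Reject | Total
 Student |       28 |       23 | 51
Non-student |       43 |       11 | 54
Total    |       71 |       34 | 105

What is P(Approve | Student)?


P(Approve | Student) = 28/(28+23) = 28/51

P(Approve|Student) = 28/51 ≈ 54.90%


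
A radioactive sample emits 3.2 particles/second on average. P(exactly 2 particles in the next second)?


Poisson(λ=3.2): P(X=2) = e^(-λ)×λ^k/k!
= e^(-3.2) × 3.2^2 / 2!
≈ 0.04076220398 × 10.24 / 2 ≈ 0.208702

P(X=2) ≈ 0.208702 ≈ 20.87%


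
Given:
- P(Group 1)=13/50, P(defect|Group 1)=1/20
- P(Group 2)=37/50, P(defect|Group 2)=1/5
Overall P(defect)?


P(B) = Σ P(B|Aᵢ)×P(Aᵢ)
  1/20×13/50 = 13/1000
  1/5×37/50 = 37/250
Sum = 161/1000

P(defect) = 161/1000 ≈ 16.10%


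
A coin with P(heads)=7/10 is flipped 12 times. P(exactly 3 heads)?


Binomial: P(X=3) = C(12,3)×p^3×(1-p)^9
= 220 × 343/1000 × 19683/1000000000 = 74263959/50000000000

P(X=3) = 74263959/50000000000 ≈ 0.15%


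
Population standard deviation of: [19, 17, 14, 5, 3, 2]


Mean = 60/6 = 10
  (19-10)²=81
  (17-10)²=49
  (14-10)²=16
  (5-10)²=25
  (3-10)²=49
  (2-10)²=64
Σ(x-μ)² = 284
σ² = 284/6 = 142/3

σ = √(142/3) ≈ 6.8799


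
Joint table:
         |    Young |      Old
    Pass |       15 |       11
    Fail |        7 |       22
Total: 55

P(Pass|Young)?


P(Pass|Young) = 15/(15+7) = 15/22

P = 15/22 ≈ 68.18%


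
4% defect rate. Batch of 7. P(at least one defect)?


P(all good) = (24/25)^7 = 4586471424/6103515625
P(≥1 defect) = 1517044201/6103515625

P = 1517044201/6103515625 ≈ 24.86%


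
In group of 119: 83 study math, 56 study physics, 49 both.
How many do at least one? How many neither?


|A∪B| = 83+56-49 = 90
Neither = 119-90 = 29

At least one: 90; Neither: 29


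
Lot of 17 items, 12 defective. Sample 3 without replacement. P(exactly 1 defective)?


Hypergeometric: C(12,1)×C(5,2)/C(17,3)
= 12×10/680 = 3/17

P(X=1) = 3/17 ≈ 17.65%


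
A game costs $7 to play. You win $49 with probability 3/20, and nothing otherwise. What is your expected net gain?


E[gain] = (49-7)×3/20 + (-7)×17/20
= 63/10 - 119/20 = 7/20

Expected net gain = $7/20 ≈ $0.35


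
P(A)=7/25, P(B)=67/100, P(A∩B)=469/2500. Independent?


P(A)×P(B) = 469/2500
P(A∩B) = 469/2500
Equal ✓ → Independent

Yes, independent


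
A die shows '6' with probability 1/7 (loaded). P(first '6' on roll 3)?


Geometric: P(X=3) = (1-p)^(k-1)×p = (6/7)^2×1/7 = 36/343

P(X=3) = 36/343 ≈ 10.50%


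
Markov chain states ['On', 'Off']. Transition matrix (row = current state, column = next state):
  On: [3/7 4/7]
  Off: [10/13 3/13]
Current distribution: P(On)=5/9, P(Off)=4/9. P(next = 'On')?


P(next=On) = Σᵢ P(now=i)×P(i→On)
= 5/9×3/7 + 4/9×10/13
= 5/21 + 40/117 = 475/819

P = 475/819 ≈ 0.5800


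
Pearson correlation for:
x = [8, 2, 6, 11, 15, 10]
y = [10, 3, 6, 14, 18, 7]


n=6, Σx=52, Σy=58, Σxy=616, Σx²=550, Σy²=714
r = (6×616 - 52×58)/√((6×550 - 52²)(6×714 - 58²))
= 680/√(596×920) = 680/√548320 ≈ 680/740.4863 ≈ 0.9183

r ≈ 0.9183


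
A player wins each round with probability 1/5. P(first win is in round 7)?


Geometric: P(X=7) = (1-p)^(k-1)×p = (4/5)^6×1/5 = 4096/78125

P(X=7) = 4096/78125 ≈ 5.24%


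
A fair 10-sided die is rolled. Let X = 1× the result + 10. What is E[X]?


E[die] = (1+10)/2 = 11/2
E[X] = 1×11/2 + 10 = 31/2

E[X] = 31/2


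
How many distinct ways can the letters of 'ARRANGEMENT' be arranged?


Letters: 11, freq: {'A': 2, 'R': 2, 'N': 2, 'G': 1, 'E': 2, 'M': 1, 'T': 1}
11!/(2!×2!×2!×1!×2!×1!×1!) = 39916800/16 = 2494800

2494800


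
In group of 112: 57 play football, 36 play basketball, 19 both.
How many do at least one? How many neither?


|A∪B| = 57+36-19 = 74
Neither = 112-74 = 38

At least one: 74; Neither: 38


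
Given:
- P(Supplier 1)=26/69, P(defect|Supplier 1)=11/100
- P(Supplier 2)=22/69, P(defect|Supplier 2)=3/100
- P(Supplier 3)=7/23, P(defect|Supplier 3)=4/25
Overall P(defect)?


P(B) = Σ P(B|Aᵢ)×P(Aᵢ)
  11/100×26/69 = 143/3450
  3/100×22/69 = 11/1150
  4/25×7/23 = 28/575
Sum = 172/1725

P(defect) = 172/1725 ≈ 9.97%


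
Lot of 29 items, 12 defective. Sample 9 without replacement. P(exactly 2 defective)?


Hypergeometric: C(12,2)×C(17,7)/C(29,9)
= 66×19448/10015005 = 2992/23345

P(X=2) = 2992/23345 ≈ 12.82%


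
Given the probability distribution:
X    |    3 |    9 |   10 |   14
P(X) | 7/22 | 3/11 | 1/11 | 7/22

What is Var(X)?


E[X] = 193/22
E[X²] = 2121/22
Var(X) = E[X²] - (E[X])² = 2121/22 - 37249/484 = 9413/484

Var(X) = 9413/484 ≈ 19.4483


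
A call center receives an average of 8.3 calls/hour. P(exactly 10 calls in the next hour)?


Poisson(λ=8.3): P(X=10) = e^(-λ)×λ^k/k!
= e^(-8.3) × 8.3^10 / 10!
≈ 0.0002485168271 × 1551604118.72 / 3628800 ≈ 0.106261

P(X=10) ≈ 0.106261 ≈ 10.63%


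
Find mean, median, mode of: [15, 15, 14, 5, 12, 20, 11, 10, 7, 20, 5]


Sorted: [5, 5, 7, 10, 11, 12, 14, 15, 15, 20, 20]
Mean = 134/11
Median = 12
Freq: {15: 2, 14: 1, 5: 2, 12: 1, 20: 2, 11: 1, 10: 1, 7: 1}
Mode: [5, 15, 20]

Mean=134/11, Median=12, Mode=[5, 15, 20]


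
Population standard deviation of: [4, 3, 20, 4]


Mean = 31/4
  (4-31/4)²=225/16
  (3-31/4)²=361/16
  (20-31/4)²=2401/16
  (4-31/4)²=225/16
Σ(x-μ)² = 803/4
σ² = (803/4)/4 = 803/16

σ = √(803/16) ≈ 7.0843


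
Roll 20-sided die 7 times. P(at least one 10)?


P(no 10)^7 = (19/20)^7 = 893871739/1280000000
P(≥1) = 1 - 893871739/1280000000 = 386128261/1280000000

P = 386128261/1280000000 ≈ 30.17%


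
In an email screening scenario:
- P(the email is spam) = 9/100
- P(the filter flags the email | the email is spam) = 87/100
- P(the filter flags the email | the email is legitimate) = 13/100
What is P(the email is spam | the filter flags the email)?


Using Bayes' theorem:
P(A|B) = P(B|A)·P(A) / P(B)

P(the filter flags the email) = 87/100 × 9/100 + 13/100 × 91/100
= 783/10000 + 1183/10000 = 983/5000

P(the email is spam|the filter flags the email) = (783/10000) / (983/5000) = 783/1966

P(the email is spam|the filter flags the email) = 783/1966 ≈ 39.83%


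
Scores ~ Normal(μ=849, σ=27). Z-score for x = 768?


z = (x - μ)/σ = (768 - 849)/27 = -3.0

z = -3.0


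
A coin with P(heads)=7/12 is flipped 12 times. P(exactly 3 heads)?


Binomial: P(X=3) = C(12,3)×p^3×(1-p)^9
= 220 × 343/1728 × 1953125/5159780352 = 36845703125/2229025112064

P(X=3) = 36845703125/2229025112064 ≈ 1.65%


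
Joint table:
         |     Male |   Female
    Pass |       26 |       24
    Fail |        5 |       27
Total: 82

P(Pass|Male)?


P(Pass|Male) = 26/(26+5) = 26/31

P = 26/31 ≈ 83.87%


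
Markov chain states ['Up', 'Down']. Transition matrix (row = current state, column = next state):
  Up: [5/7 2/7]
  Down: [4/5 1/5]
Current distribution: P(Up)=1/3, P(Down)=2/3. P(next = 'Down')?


P(next=Down) = Σᵢ P(now=i)×P(i→Down)
= 1/3×2/7 + 2/3×1/5
= 2/21 + 2/15 = 8/35

P = 8/35 ≈ 0.2286


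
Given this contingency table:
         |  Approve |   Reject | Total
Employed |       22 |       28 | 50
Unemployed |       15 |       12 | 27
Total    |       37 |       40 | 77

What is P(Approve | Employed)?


P(Approve | Employed) = 22/(22+28) = 22/50 = 11/25

P(Approve|Employed) = 11/25 ≈ 44.00%


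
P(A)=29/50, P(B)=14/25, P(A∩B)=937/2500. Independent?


P(A)×P(B) = 203/625
P(A∩B) = 937/2500
Not equal → NOT independent

No, not independent


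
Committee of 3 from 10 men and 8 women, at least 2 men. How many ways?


Count by #men:
  2M,1W: C(10,2)×C(8,1)=360
  3M,0W: C(10,3)×C(8,0)=120
Total = 480

480


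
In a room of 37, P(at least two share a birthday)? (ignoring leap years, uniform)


P(all different) = Π(365-i)/365 for i=0..36
= 0.151266
P(match) = 1 - 0.151266 = 0.848734

P ≈ 0.8487 ≈ 84.87%


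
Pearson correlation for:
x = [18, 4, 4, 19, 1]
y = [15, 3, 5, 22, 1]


n=5, Σx=46, Σy=46, Σxy=721, Σx²=718, Σy²=744
r = (5×721 - 46×46)/√((5×718 - 46²)(5×744 - 46²))
= 1489/√(1474×1604) = 1489/√2364296 ≈ 1489/1537.6267 ≈ 0.9684

r ≈ 0.9684


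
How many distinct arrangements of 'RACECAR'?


Letters: 7, freq: {'R': 2, 'A': 2, 'C': 2, 'E': 1}
7!/(2!×2!×2!×1!) = 5040/8 = 630

630


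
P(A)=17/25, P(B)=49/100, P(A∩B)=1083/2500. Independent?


P(A)×P(B) = 833/2500
P(A∩B) = 1083/2500
Not equal → NOT independent

No, not independent


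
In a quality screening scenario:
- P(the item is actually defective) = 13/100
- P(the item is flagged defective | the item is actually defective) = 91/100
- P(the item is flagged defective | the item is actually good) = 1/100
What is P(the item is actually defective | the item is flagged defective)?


Using Bayes' theorem:
P(A|B) = P(B|A)·P(A) / P(B)

P(the item is flagged defective) = 91/100 × 13/100 + 1/100 × 87/100
= 1183/10000 + 87/10000 = 127/1000

P(the item is actually defective|the item is flagged defective) = (1183/10000) / (127/1000) = 1183/1270

P(the item is actually defective|the item is flagged defective) = 1183/1270 ≈ 93.15%


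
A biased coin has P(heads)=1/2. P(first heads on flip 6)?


Geometric: P(X=6) = (1-p)^(k-1)×p = (1/2)^5×1/2 = 1/64

P(X=6) = 1/64 ≈ 1.56%


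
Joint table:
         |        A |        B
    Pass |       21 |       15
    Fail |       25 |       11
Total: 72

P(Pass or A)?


P(Pass∨A) = P(Pass) + P(A) - P(Pass∧A)
= (36 + 46 - 21)/72 = 61/72

P = 61/72 ≈ 84.72%


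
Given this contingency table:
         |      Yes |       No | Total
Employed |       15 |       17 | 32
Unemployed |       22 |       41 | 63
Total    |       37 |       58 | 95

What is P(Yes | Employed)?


P(Yes | Employed) = 15/(15+17) = 15/32

P(Yes|Employed) = 15/32 ≈ 46.88%


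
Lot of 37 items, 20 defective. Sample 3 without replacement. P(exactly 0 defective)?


Hypergeometric: C(20,0)×C(17,3)/C(37,3)
= 1×680/7770 = 68/777

P(X=0) = 68/777 ≈ 8.75%


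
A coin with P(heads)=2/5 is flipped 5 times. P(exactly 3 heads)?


Binomial: P(X=3) = C(5,3)×p^3×(1-p)^2
= 10 × 8/125 × 9/25 = 144/625

P(X=3) = 144/625 ≈ 23.04%


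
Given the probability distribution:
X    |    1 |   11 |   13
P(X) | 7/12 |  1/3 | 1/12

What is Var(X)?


E[X] = 16/3
E[X²] = 55
Var(X) = E[X²] - (E[X])² = 55 - 256/9 = 239/9

Var(X) = 239/9 ≈ 26.5556


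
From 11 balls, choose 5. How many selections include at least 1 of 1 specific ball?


Complement: C(11,5) - C(10,5) = 462 - 252 = 210

210


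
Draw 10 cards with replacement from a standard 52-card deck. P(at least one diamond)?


P(not a diamond) = 39/52 = 3/4
P(none in 10 draws) = (3/4)^10 = 59049/1048576
P(≥1 diamond) = 1 - 59049/1048576 = 989527/1048576

P = 989527/1048576 ≈ 94.37%


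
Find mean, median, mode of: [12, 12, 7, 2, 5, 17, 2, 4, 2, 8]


Sorted: [2, 2, 2, 4, 5, 7, 8, 12, 12, 17]
Mean = 71/10
Median = 6
Freq: {12: 2, 7: 1, 2: 3, 5: 1, 17: 1, 4: 1, 8: 1}
Mode: [2]

Mean=71/10, Median=6, Mode=2


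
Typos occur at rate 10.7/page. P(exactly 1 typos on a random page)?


Poisson(λ=10.7): P(X=1) = e^(-λ)×λ^k/k!
= e^(-10.7) × 10.7^1 / 1!
≈ 2.254493791e-05 × 10.7 / 1 ≈ 0.000241

P(X=1) ≈ 0.000241 ≈ 0.02%


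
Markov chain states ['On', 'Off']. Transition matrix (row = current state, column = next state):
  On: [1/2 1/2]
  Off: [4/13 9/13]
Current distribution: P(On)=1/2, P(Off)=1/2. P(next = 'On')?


P(next=On) = Σᵢ P(now=i)×P(i→On)
= 1/2×1/2 + 1/2×4/13
= 1/4 + 2/13 = 21/52

P = 21/52 ≈ 0.4038


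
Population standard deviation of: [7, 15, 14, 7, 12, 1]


Mean = 56/6 = 28/3
  (7-28/3)²=49/9
  (15-28/3)²=289/9
  (14-28/3)²=196/9
  (7-28/3)²=49/9
  (12-28/3)²=64/9
  (1-28/3)²=625/9
Σ(x-μ)² = 424/3
σ² = (424/3)/6 = 212/9

σ = √(212/9) ≈ 4.8534


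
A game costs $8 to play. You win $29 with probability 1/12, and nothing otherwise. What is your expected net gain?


E[gain] = (29-8)×1/12 + (-8)×11/12
= 7/4 - 22/3 = -67/12

Expected net gain = $-67/12 ≈ $-5.58


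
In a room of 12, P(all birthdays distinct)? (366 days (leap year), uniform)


P(all different) = Π(366-i)/366 for i=0..11
= (366/366)×(365/366)×...×(355/366)
= 0.833396

P ≈ 0.8334 ≈ 83.34%


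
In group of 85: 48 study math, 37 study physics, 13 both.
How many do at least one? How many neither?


|A∪B| = 48+37-13 = 72
Neither = 85-72 = 13

At least one: 72; Neither: 13
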